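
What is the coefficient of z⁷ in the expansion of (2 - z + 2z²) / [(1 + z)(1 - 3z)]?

3097

The denominator gives the recurrence a_n = 2a_(n−1) + 3a_(n−2) for n ≥ 3; the numerator fixes a_0 = 2, a_1 = 3, a_2 = 14.
Iterating: 2, 3, 14, 37, 116, 343, 1034, 3097, so a_7 = 3097.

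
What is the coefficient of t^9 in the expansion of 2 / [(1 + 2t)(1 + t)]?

Partial fractions give a closed form: a_n = (4)·(-2)^n + (-2)·(-1)^n.
At n = 9: a_9 = -2046.

-2046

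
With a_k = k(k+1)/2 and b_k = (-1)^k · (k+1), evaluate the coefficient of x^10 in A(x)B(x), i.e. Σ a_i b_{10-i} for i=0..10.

This is [x^10] in the product of the two ordinary generating functions.
Σ = 0·11 + 1·(-10) + 3·9 + 6·(-8) + 10·7 + 15·(-6) + 21·5 + 28·(-4) + 36·3 + 45·(-2) + 55·1 = 15.

15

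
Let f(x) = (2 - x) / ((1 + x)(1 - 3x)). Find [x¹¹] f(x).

Partial fractions give a closed form: a_n = (3/4)·(-1)^n + (5/4)·3^n.
At n = 11: a_11 = 221433.

221433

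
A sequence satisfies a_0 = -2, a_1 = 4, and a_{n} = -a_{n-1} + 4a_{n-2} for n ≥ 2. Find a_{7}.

1244

The ordinary generating function has denominator 1 + q - 4q^2.
Iterating the recurrence: a_0,…,a_{7} = -2, 4, -12, 28, -76, 188, -492, 1244.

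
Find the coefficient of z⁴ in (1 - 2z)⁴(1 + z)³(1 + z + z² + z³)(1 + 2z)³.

(1 - 2z)⁴ has coefficients 1,-8,24,-32,16 for degrees 0…4.
(1 + z)³ has coefficients 1,3,3,1,0 for degrees 0…4.
Multiplying by (1 + z + z² + z³) gives running coefficients 1,4,7,8,7 for degrees 0…4.
Finally multiplying by (1 + 2z)³, the product of all factors after the first has coefficients 1,10,43,106,171 for degrees 0…4.
[z⁴] = 1·171 − 8·106 + 24·43 − 32·10 + 16·1 = 51.

51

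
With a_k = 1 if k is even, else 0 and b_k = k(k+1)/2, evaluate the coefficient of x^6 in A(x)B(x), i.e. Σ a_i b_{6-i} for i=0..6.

This is [x^6] in the product of the two ordinary generating functions.
Σ = 1·21 + 0·15 + 1·10 + 0·6 + 1·3 + 0·1 + 1·0 = 34.

34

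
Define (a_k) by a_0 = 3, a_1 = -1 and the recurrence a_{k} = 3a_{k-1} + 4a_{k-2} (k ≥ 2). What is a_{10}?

The ordinary generating function has denominator 1 - 3x - 4x^2.
Iterating the recurrence: a_0,…,a_{10} = 3, -1, 9, 23, 105, 407, 1641, 6551, 26217, 104855, 419433.

419433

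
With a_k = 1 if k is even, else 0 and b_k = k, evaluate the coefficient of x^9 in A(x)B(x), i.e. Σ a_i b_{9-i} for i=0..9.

Write out a_i and b_{9-i} for i = 0,…,9 and sum the products.
Σ = 1·9 + 0·8 + 1·7 + 0·6 + 1·5 + 0·4 + 1·3 + 0·2 + 1·1 + 0·0 = 25.

25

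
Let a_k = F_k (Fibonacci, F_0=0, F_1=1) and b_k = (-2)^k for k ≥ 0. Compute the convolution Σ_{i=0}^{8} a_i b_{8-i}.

The convolution is the x^8 coefficient of A(x)B(x).
Σ = 0·256 + 1·(-128) + 1·64 + 2·(-32) + 3·16 + 5·(-8) + 8·4 + 13·(-2) + 21·1 = -93.

-93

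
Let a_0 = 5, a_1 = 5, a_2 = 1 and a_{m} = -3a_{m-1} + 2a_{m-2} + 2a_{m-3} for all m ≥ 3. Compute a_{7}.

1737

The ordinary generating function has denominator 1 + 3x - 2x^2 - 2x^3.
Iterating the recurrence: a_0,…,a_{7} = 5, 5, 1, 17, -39, 153, -503, 1737.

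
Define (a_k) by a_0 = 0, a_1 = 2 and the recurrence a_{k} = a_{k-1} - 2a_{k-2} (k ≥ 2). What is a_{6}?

10

The ordinary generating function has denominator 1 - q + 2q^2.
Iterating the recurrence: a_0,…,a_{6} = 0, 2, 2, -2, -6, -2, 10.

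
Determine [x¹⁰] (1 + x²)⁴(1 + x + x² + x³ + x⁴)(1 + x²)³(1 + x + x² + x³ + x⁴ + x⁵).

(1 + x²)⁴ has coefficients 1,0,4,0,6,0,4,0,1 for degrees 0…8.
(1 + x + x² + x³ + x⁴) has coefficients 1,1,1,1,1,0,0,0,0,0,0 for degrees 0…10.
Multiplying by (1 + x²)³ gives running coefficients 1,1,4,4,7,6,7,4,4,1,1 for degrees 0…10.
Finally multiplying by (1 + x + x² + x³ + x⁴ + x⁵), the product of all factors after the first has coefficients 1,2,6,10,17,23,29,32,32,29,23 for degrees 0…10.
[x¹⁰] = 1·23 + 4·32 + 6·29 + 4·17 + 1·6 = 399.

399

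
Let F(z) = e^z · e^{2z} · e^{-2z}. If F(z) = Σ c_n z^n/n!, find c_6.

The EGF product rule gives c_6 = Σ_{k_1+k_2+k_3=6} C(6; k_1,k_2,k_3) · ∏ g_i(k_i), where e^z gives (1)^k; e^{2z} gives (2)^k; e^{-2z} gives (-2)^k.
g_1(k) for k = 0…6: 1, 1, 1, 1, 1, 1, 1.
g_2(k) for k = 0…6: 1, 2, 4, 8, 16, 32, 64.
g_3(k) for k = 0…6: 1, -2, 4, -8, 16, -32, 64.
First combine the last two factors: h(k) = Σ_j C(k,j)·g_2(j)·g_3(k−j) for k = 0…6: 1, 0, 0, 0, 0, 0, 0.
c_6 = Σ_k C(6,k)·g_1(k)·h(6−k) = 1·1·1 = 1.

1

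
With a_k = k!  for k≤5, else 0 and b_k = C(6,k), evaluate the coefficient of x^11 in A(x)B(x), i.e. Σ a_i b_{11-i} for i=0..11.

The convolution is the t^11 coefficient of A(t)B(t).
Σ = 1·0 + 1·0 + 2·0 + 6·0 + 24·0 + 120·1 + 0·6 + 0·15 + 0·20 + 0·15 + 0·6 + 0·1 = 120.

120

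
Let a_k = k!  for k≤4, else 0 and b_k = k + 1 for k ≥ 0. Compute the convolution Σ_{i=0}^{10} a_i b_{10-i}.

255

This is [x^10] in the product of the two ordinary generating functions.
Σ = 1·11 + 1·10 + 2·9 + 6·8 + 24·7 + 0·6 + 0·5 + 0·4 + 0·3 + 0·2 + 0·1 = 255.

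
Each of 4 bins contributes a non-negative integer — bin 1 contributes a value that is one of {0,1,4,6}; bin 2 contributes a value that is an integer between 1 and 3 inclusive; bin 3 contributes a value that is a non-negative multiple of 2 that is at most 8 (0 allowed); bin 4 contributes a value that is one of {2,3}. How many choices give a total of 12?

12

The generating function for the choices is (1 + z + z⁴ + z⁶)·(z + z² + z³)·(1 + z² + z⁴ + z⁶ + z⁸)·(z² + z³); the count is [z¹²].
(1 + z + z⁴ + z⁶) has coefficients 1,1,0,0,1,0,1 for degrees 0…6.
(z + z² + z³) has coefficients 0,1,1,1,0,0,0,0,0,0,0,0,0 for degrees 0…12.
Multiplying by (1 + z² + z⁴ + z⁶ + z⁸) gives running coefficients 0,1,1,2,1,2,1,2,1,2,1,1,0 for degrees 0…12.
Finally multiplying by (z² + z³), the product of all factors after the first has coefficients 0,0,0,1,2,3,3,3,3,3,3,3,3 for degrees 0…12.
[z¹²] = 1·3 + 1·3 + 1·3 + 1·3 = 12.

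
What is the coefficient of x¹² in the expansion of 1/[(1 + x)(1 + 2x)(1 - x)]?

The denominator gives the recurrence a_n = −2a_(n−1) + a_(n−2) + 2a_(n−3) for n ≥ 3; the numerator fixes a_0 = 1, a_1 = -2, a_2 = 5.
Iterating: 1, -2, 5, -10, 21, -42, 85, -170, 341, -682, 1365, -2730, 5461, so a_12 = 5461.

5461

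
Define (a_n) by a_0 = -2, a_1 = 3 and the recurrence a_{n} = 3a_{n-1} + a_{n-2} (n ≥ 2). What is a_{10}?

102571

The ordinary generating function has denominator 1 - 3t - t^2.
Iterating the recurrence: a_0,…,a_{10} = -2, 3, 7, 24, 79, 261, 862, 2847, 9403, 31056, 102571.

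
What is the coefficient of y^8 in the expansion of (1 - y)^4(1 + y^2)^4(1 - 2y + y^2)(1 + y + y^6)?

(1 - y)^4 has coefficients 1,-4,6,-4,1 for degrees 0…4.
(1 + y^2)^4 has coefficients 1,0,4,0,6,0,4,0,1 for degrees 0…8.
Multiplying by (1 - 2y + y^2) gives running coefficients 1,-2,5,-8,10,-12,10,-8,5 for degrees 0…8.
Finally multiplying by (1 + y + y^6), the product of all factors after the first has coefficients 1,-1,3,-3,2,-2,-1,0,2 for degrees 0…8.
[y^8] = 1·2 − 4·0 + 6·(-1) − 4·(-2) + 1·2 = 6.

6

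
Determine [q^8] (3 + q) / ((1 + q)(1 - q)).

Partial fractions give a closed form: a_n = (1)·(-1)^n + (2)·1^n.
At n = 8: a_8 = 3.

3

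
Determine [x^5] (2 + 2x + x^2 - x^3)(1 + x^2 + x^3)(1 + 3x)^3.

189

(2 + 2x + x^2 - x^3) has coefficients 2,2,1,-1 for degrees 0…3.
(1 + x^2 + x^3) has coefficients 1,0,1,1,0,0 for degrees 0…5.
Finally multiplying by (1 + 3x)^3, the product of all factors after the first has coefficients 1,9,28,37,36,54 for degrees 0…5.
[x^5] = 2·54 + 2·36 + 1·37 − 1·28 = 189.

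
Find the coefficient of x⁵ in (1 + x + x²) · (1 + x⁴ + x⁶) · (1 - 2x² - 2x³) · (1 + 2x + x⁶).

(1 + x + x²) has coefficients 1,1,1 for degrees 0…2.
(1 + x⁴ + x⁶) has coefficients 1,0,0,0,1,0 for degrees 0…5.
Multiplying by (1 - 2x² - 2x³) gives running coefficients 1,0,-2,-2,1,0 for degrees 0…5.
Finally multiplying by (1 + 2x + x⁶), the product of all factors after the first has coefficients 1,2,-2,-6,-3,2 for degrees 0…5.
[x⁵] = 1·2 + 1·(-3) + 1·(-6) = -7.

-7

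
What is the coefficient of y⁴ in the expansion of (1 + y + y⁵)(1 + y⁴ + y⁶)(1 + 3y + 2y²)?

1

(1 + y + y⁵) has coefficients 1,1,0,0,0 for degrees 0…4.
(1 + y⁴ + y⁶) has coefficients 1,0,0,0,1 for degrees 0…4.
Finally multiplying by (1 + 3y + 2y²), the product of all factors after the first has coefficients 1,3,2,0,1 for degrees 0…4.
[y⁴] = 1·1 + 1·0 = 1.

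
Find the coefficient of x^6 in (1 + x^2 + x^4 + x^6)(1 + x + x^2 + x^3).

2

(1 + x^2 + x^4 + x^6) has coefficients 1,0,1,0,1,0,1 for degrees 0…6.
(1 + x + x^2 + x^3) has coefficients 1,1,1,1,0,0,0 for degrees 0…6.
[x^6] = 1·0 + 1·0 + 1·1 + 1·1 = 2.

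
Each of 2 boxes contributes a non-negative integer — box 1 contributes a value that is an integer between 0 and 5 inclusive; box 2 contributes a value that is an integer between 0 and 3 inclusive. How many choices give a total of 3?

4

The generating function for the choices is (1 + q + q² + q³ + q⁴ + q⁵)·(1 + q + q² + q³); the count is [q³].
(1 + q + q² + q³ + q⁴ + q⁵) has coefficients 1,1,1,1 for degrees 0…3.
(1 + q + q² + q³) has coefficients 1,1,1,1 for degrees 0…3.
[q³] = 1·1 + 1·1 + 1·1 + 1·1 = 4.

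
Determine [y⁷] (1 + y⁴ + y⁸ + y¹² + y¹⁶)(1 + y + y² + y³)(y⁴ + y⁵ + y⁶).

(1 + y⁴ + y⁸ + y¹² + y¹⁶) has coefficients 1,0,0,0,1,0,0,0 for degrees 0…7.
(1 + y + y² + y³) has coefficients 1,1,1,1,0,0,0,0 for degrees 0…7.
Finally multiplying by (y⁴ + y⁵ + y⁶), the product of all factors after the first has coefficients 0,0,0,0,1,2,3,3 for degrees 0…7.
[y⁷] = 1·3 + 1·0 = 3.

3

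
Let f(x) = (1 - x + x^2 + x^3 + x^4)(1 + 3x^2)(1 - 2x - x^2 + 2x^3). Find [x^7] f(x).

-1

(1 - x + x^2 + x^3 + x^4) has coefficients 1,-1,1,1,1 for degrees 0…4.
(1 + 3x^2) has coefficients 1,0,3,0,0,0,0,0 for degrees 0…7.
Finally multiplying by (1 - 2x - x^2 + 2x^3), the product of all factors after the first has coefficients 1,-2,2,-4,-3,6,0,0 for degrees 0…7.
[x^7] = 1·0 − 1·0 + 1·6 + 1·(-3) + 1·(-4) = -1.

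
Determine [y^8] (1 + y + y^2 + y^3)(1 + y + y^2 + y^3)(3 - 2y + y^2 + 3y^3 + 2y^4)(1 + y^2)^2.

65

(1 + y + y^2 + y^3) has coefficients 1,1,1,1 for degrees 0…3.
(1 + y + y^2 + y^3) has coefficients 1,1,1,1,0,0,0,0,0 for degrees 0…8.
Multiplying by (3 - 2y + y^2 + 3y^3 + 2y^4) gives running coefficients 3,1,2,5,4,6,5,2,0 for degrees 0…8.
Finally multiplying by (1 + y^2)^2, the product of all factors after the first has coefficients 3,1,8,7,11,17,15,19,14 for degrees 0…8.
[y^8] = 1·14 + 1·19 + 1·15 + 1·17 = 65.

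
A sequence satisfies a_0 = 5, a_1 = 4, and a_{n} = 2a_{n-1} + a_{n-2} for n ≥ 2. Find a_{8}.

2477

The ordinary generating function has denominator 1 - 2t - t^2.
Iterating the recurrence: a_0,…,a_{8} = 5, 4, 13, 30, 73, 176, 425, 1026, 2477.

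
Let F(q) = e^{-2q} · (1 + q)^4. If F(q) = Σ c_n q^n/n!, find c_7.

The EGF product rule gives c_7 = Σ_{k_1+k_2=7} C(7; k_1,k_2) · ∏ g_i(k_i), where e^{-2q} gives (-2)^k; (1+q)^4 gives the falling factorial (4)_k.
g_1(k) for k = 0…7: 1, -2, 4, -8, 16, -32, 64, -128.
g_2(k) for k = 0…7: 1, 4, 12, 24, 24, 0, 0, 0.
c_7 = Σ_k C(7,k)·g_1(k)·g_2(7−k) = 35·(-8)·24 + 35·16·24 + 21·(-32)·12 + 7·64·4 + 1·(-128)·1 = −6720 + 13440 − 8064 + 1792 − 128 = 320.

320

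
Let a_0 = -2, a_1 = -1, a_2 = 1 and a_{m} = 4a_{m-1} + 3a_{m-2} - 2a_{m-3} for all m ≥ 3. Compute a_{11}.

The ordinary generating function has denominator 1 - 4x - 3x^2 + 2x^3.
Iterating the recurrence: a_0,…,a_{11} = -2, -1, 1, 5, 25, 113, 517, 2357, 10753, 49049, 223741, 1020605.

1020605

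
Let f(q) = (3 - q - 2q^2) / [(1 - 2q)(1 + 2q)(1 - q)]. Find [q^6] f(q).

192

Partial fractions give a closed form: a_n = (2)·2^n + (1)·(-2)^n.
At n = 6: a_6 = 192.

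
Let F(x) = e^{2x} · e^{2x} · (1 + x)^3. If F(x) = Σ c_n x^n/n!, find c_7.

The EGF product rule gives c_7 = Σ_{k_1+k_2+k_3=7} C(7; k_1,k_2,k_3) · ∏ g_i(k_i), where e^{2x} gives (2)^k; e^{2x} gives (2)^k; (1+x)^3 gives the falling factorial (3)_k.
g_1(k) for k = 0…7: 1, 2, 4, 8, 16, 32, 64, 128.
g_2(k) for k = 0…7: 1, 2, 4, 8, 16, 32, 64, 128.
g_3(k) for k = 0…7: 1, 3, 6, 6, 0, 0, 0, 0.
First combine the last two factors: h(k) = Σ_j C(k,j)·g_2(j)·g_3(k−j) for k = 0…7: 1, 5, 22, 86, 304, 992, 3040, 8864.
c_7 = Σ_k C(7,k)·g_1(k)·h(7−k) = 1·1·8864 + 7·2·3040 + 21·4·992 + 35·8·304 + 35·16·86 + 21·32·22 + 7·64·5 + 1·128·1 = 8864 + 42560 + 83328 + 85120 + 48160 + 14784 + 2240 + 128 = 285184.

285184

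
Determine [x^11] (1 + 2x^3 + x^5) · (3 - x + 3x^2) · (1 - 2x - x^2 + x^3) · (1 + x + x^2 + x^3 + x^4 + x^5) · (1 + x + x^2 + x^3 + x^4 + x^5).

(1 + 2x^3 + x^5) has coefficients 1,0,0,2,0,1 for degrees 0…5.
(3 - x + 3x^2) has coefficients 3,-1,3,0,0,0,0,0,0,0,0,0 for degrees 0…11.
Multiplying by (1 - 2x - x^2 + x^3) gives running coefficients 3,-7,2,-2,-4,3,0,0,0,0,0,0 for degrees 0…11.
Multiplying by (1 + x + x^2 + x^3 + x^4 + x^5) gives running coefficients 3,-4,-2,-4,-8,-5,-8,-1,-3,-1,3,0 for degrees 0…11.
Finally multiplying by (1 + x + x^2 + x^3 + x^4 + x^5), the product of all factors after the first has coefficients 3,-1,-3,-7,-15,-20,-31,-28,-29,-26,-15,-10 for degrees 0…11.
[x^11] = 1·(-10) + 2·(-29) + 1·(-31) = -99.

-99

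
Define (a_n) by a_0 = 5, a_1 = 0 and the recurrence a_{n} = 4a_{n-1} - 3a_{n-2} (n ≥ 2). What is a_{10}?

The ordinary generating function has denominator 1 - 4t + 3t^2.
Iterating the recurrence: a_0,…,a_{10} = 5, 0, -15, -60, -195, -600, -1815, -5460, -16395, -49200, -147615.

-147615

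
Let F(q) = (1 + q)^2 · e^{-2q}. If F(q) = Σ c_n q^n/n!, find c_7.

The EGF product rule gives c_7 = Σ_{k_1+k_2=7} C(7; k_1,k_2) · ∏ g_i(k_i), where (1+q)^2 gives the falling factorial (2)_k; e^{-2q} gives (-2)^k.
g_1(k) for k = 0…7: 1, 2, 2, 0, 0, 0, 0, 0.
g_2(k) for k = 0…7: 1, -2, 4, -8, 16, -32, 64, -128.
c_7 = Σ_k C(7,k)·g_1(k)·g_2(7−k) = 1·1·(-128) + 7·2·64 + 21·2·(-32) = −128 + 896 − 1344 = -576.

-576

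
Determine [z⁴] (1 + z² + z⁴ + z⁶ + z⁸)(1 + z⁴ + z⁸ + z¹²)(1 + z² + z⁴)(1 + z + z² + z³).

(1 + z² + z⁴ + z⁶ + z⁸) has coefficients 1,0,1,0,1 for degrees 0…4.
(1 + z⁴ + z⁸ + z¹²) has coefficients 1,0,0,0,1 for degrees 0…4.
Multiplying by (1 + z² + z⁴) gives running coefficients 1,0,1,0,2 for degrees 0…4.
Finally multiplying by (1 + z + z² + z³), the product of all factors after the first has coefficients 1,1,2,2,3 for degrees 0…4.
[z⁴] = 1·3 + 1·2 + 1·1 = 6.

6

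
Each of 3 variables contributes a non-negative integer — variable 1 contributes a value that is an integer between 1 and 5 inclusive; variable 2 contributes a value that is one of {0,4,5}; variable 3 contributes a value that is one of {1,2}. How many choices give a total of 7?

The generating function for the choices is (q + q² + q³ + q⁴ + q⁵)·(1 + q⁴ + q⁵)·(q + q²); the count is [q⁷].
(q + q² + q³ + q⁴ + q⁵) has coefficients 0,1,1,1,1,1 for degrees 0…5.
(1 + q⁴ + q⁵) has coefficients 1,0,0,0,1,1,0,0 for degrees 0…7.
Finally multiplying by (q + q²), the product of all factors after the first has coefficients 0,1,1,0,0,1,2,1 for degrees 0…7.
[q⁷] = 1·2 + 1·1 + 1·0 + 1·0 + 1·1 = 4.

4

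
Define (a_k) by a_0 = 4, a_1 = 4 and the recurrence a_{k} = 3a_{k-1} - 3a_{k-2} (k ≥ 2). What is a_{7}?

-108

The ordinary generating function has denominator 1 - 3q + 3q^2.
Iterating the recurrence: a_0,…,a_{7} = 4, 4, 0, -12, -36, -72, -108, -108.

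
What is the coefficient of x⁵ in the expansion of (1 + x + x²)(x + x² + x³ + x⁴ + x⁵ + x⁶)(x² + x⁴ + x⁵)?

4

(1 + x + x²) has coefficients 1,1,1 for degrees 0…2.
(x + x² + x³ + x⁴ + x⁵ + x⁶) has coefficients 0,1,1,1,1,1 for degrees 0…5.
Finally multiplying by (x² + x⁴ + x⁵), the product of all factors after the first has coefficients 0,0,0,1,1,2 for degrees 0…5.
[x⁵] = 1·2 + 1·1 + 1·1 = 4.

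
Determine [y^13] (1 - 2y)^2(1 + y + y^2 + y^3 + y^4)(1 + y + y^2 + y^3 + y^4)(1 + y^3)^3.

(1 - 2y)^2 has coefficients 1,-4,4 for degrees 0…2.
(1 + y + y^2 + y^3 + y^4) has coefficients 1,1,1,1,1,0,0,0,0,0,0,0,0,0 for degrees 0…13.
Multiplying by (1 + y + y^2 + y^3 + y^4) gives running coefficients 1,2,3,4,5,4,3,2,1,0,0,0,0,0 for degrees 0…13.
Finally multiplying by (1 + y^3)^3, the product of all factors after the first has coefficients 1,2,3,7,11,13,18,23,22,22,23,18,13,11 for degrees 0…13.
[y^13] = 1·11 − 4·13 + 4·18 = 31.

31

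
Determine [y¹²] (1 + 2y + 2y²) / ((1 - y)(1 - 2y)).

20475

The denominator gives the recurrence a_n = 3a_(n−1) − 2a_(n−2) for n ≥ 3; the numerator fixes a_0 = 1, a_1 = 5, a_2 = 15.
Iterating: 1, 5, 15, 35, 75, 155, 315, 635, 1275, 2555, 5115, 10235, 20475, so a_12 = 20475.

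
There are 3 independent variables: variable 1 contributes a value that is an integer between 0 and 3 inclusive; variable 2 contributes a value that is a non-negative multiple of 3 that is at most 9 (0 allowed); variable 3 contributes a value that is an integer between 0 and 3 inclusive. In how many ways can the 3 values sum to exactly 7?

The generating function for the choices is (1 + z + z^2 + z^3)·(1 + z^3 + z^6 + z^9)·(1 + z + z^2 + z^3); the count is [z^7].
(1 + z + z^2 + z^3) has coefficients 1,1,1,1 for degrees 0…3.
(1 + z^3 + z^6 + z^9) has coefficients 1,0,0,1,0,0,1,0 for degrees 0…7.
Finally multiplying by (1 + z + z^2 + z^3), the product of all factors after the first has coefficients 1,1,1,2,1,1,2,1 for degrees 0…7.
[z^7] = 1·1 + 1·2 + 1·1 + 1·1 = 5.

5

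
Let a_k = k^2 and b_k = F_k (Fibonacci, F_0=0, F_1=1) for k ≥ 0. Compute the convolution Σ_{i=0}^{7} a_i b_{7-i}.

This is [x^7] in the product of the two ordinary generating functions.
Σ = 0·13 + 1·8 + 4·5 + 9·3 + 16·2 + 25·1 + 36·1 + 49·0 = 148.

148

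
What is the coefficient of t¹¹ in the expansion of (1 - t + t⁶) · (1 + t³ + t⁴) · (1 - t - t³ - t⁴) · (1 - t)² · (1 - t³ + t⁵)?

(1 - t + t⁶) has coefficients 1,-1,0,0,0,0,1 for degrees 0…6.
(1 + t³ + t⁴) has coefficients 1,0,0,1,1,0,0,0,0,0,0,0 for degrees 0…11.
Multiplying by (1 - t - t³ - t⁴) gives running coefficients 1,-1,0,0,-1,-1,-1,-2,-1,0,0,0 for degrees 0…11.
Multiplying by (1 - t)² gives running coefficients 1,-3,3,-1,-1,1,0,-1,2,0,-1,0 for degrees 0…11.
Finally multiplying by (1 - t³ + t⁵), the product of all factors after the first has coefficients 1,-3,3,-2,2,-1,-2,3,0,-1,1,-2 for degrees 0…11.
[t¹¹] = 1·(-2) − 1·1 + 1·(-1) = -4.

-4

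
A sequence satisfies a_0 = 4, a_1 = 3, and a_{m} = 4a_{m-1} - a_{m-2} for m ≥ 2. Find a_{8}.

The ordinary generating function has denominator 1 - 4x + x^2.
Iterating the recurrence: a_0,…,a_{8} = 4, 3, 8, 29, 108, 403, 1504, 5613, 20948.

20948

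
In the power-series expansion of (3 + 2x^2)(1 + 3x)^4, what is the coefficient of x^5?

216

(3 + 2x^2) has coefficients 3,0,2 for degrees 0…2.
(1 + 3x)^4 has coefficients 1,12,54,108,81,0 for degrees 0…5.
[x^5] = 3·0 + 2·108 = 216.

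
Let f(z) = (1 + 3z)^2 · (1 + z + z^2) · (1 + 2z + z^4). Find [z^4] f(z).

40

(1 + 3z)^2 has coefficients 1,6,9 for degrees 0…2.
(1 + z + z^2) has coefficients 1,1,1,0,0 for degrees 0…4.
Finally multiplying by (1 + 2z + z^4), the product of all factors after the first has coefficients 1,3,3,2,1 for degrees 0…4.
[z^4] = 1·1 + 6·2 + 9·3 = 40.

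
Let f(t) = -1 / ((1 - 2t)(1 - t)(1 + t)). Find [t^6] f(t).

Partial fractions give a closed form: a_n = (-4/3)·2^n + (1/2)·1^n + (-1/6)·(-1)^n.
At n = 6: a_6 = -85.

-85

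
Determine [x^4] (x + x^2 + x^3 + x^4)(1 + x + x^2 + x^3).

4

(x + x^2 + x^3 + x^4) has coefficients 0,1,1,1,1 for degrees 0…4.
(1 + x + x^2 + x^3) has coefficients 1,1,1,1,0 for degrees 0…4.
[x^4] = 1·1 + 1·1 + 1·1 + 1·1 = 4.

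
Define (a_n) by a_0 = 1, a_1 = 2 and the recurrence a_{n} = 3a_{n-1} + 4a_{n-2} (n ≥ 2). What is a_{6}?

2458

The ordinary generating function has denominator 1 - 3t - 4t^2.
Iterating the recurrence: a_0,…,a_{6} = 1, 2, 10, 38, 154, 614, 2458.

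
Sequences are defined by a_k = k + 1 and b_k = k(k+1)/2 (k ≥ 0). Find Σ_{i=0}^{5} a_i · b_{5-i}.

70

The convolution is the x^5 coefficient of A(x)B(x).
Σ = 1·15 + 2·10 + 3·6 + 4·3 + 5·1 + 6·0 = 70.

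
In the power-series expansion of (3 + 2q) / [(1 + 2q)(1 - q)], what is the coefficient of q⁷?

-169

Partial fractions give a closed form: a_n = (4/3)·(-2)^n + (5/3)·1^n.
At n = 7: a_7 = -169.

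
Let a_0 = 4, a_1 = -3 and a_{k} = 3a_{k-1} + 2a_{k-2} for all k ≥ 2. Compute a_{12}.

-761549

The ordinary generating function has denominator 1 - 3z - 2z^2.
Iterating the recurrence: a_0,…,a_{12} = 4, -3, -1, -9, -29, -105, -373, -1329, -4733, -16857, -60037, -213825, -761549.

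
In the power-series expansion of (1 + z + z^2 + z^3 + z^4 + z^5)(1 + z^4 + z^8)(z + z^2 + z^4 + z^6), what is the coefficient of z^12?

(1 + z + z^2 + z^3 + z^4 + z^5) has coefficients 1,1,1,1,1,1 for degrees 0…5.
(1 + z^4 + z^8) has coefficients 1,0,0,0,1,0,0,0,1,0,0,0,0 for degrees 0…12.
Finally multiplying by (z + z^2 + z^4 + z^6), the product of all factors after the first has coefficients 0,1,1,0,1,1,2,0,1,1,2,0,1 for degrees 0…12.
[z^12] = 1·1 + 1·0 + 1·2 + 1·1 + 1·1 + 1·0 = 5.

5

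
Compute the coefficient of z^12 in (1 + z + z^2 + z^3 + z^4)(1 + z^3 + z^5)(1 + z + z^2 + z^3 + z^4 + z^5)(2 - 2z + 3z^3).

(1 + z + z^2 + z^3 + z^4) has coefficients 1,1,1,1,1 for degrees 0…4.
(1 + z^3 + z^5) has coefficients 1,0,0,1,0,1,0,0,0,0,0,0,0 for degrees 0…12.
Multiplying by (1 + z + z^2 + z^3 + z^4 + z^5) gives running coefficients 1,1,1,2,2,3,2,2,2,1,1,0,0 for degrees 0…12.
Finally multiplying by (2 - 2z + 3z^3), the product of all factors after the first has coefficients 2,0,0,5,3,5,4,6,9,4,6,4,3 for degrees 0…12.
[z^12] = 1·3 + 1·4 + 1·6 + 1·4 + 1·9 = 26.

26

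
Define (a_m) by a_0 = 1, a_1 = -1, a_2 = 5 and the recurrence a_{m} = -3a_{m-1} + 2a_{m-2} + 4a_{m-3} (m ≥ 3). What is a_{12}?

527565

The ordinary generating function has denominator 1 + 3x - 2x^2 - 4x^3.
Iterating the recurrence: a_0,…,a_{12} = 1, -1, 5, -13, 45, -141, 461, -1485, 4813, -15565, 50381, -163021, 527565.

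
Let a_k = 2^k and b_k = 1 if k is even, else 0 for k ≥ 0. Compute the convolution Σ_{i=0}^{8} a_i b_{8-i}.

341

This is [x^8] in the product of the two ordinary generating functions.
Σ = 1·1 + 2·0 + 4·1 + 8·0 + 16·1 + 32·0 + 64·1 + 128·0 + 256·1 = 341.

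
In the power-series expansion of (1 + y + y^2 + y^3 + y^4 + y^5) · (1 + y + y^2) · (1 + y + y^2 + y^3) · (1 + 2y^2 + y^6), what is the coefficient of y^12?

13

(1 + y + y^2 + y^3 + y^4 + y^5) has coefficients 1,1,1,1,1,1 for degrees 0…5.
(1 + y + y^2) has coefficients 1,1,1,0,0,0,0,0,0,0,0,0,0 for degrees 0…12.
Multiplying by (1 + y + y^2 + y^3) gives running coefficients 1,2,3,3,2,1,0,0,0,0,0,0,0 for degrees 0…12.
Finally multiplying by (1 + 2y^2 + y^6), the product of all factors after the first has coefficients 1,2,5,7,8,7,5,4,3,3,2,1,0 for degrees 0…12.
[y^12] = 1·0 + 1·1 + 1·2 + 1·3 + 1·3 + 1·4 = 13.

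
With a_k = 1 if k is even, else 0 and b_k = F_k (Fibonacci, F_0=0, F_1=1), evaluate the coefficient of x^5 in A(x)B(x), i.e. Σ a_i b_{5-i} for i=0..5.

8

This is [x^5] in the product of the two ordinary generating functions.
Σ = 1·5 + 0·3 + 1·2 + 0·1 + 1·1 + 0·0 = 8.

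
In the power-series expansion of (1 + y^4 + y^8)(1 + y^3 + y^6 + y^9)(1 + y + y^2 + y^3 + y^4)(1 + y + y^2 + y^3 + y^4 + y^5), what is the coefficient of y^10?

(1 + y^4 + y^8) has coefficients 1,0,0,0,1,0,0,0,1 for degrees 0…8.
(1 + y^3 + y^6 + y^9) has coefficients 1,0,0,1,0,0,1,0,0,1,0 for degrees 0…10.
Multiplying by (1 + y + y^2 + y^3 + y^4) gives running coefficients 1,1,1,2,2,1,2,2,1,2,2 for degrees 0…10.
Finally multiplying by (1 + y + y^2 + y^3 + y^4 + y^5), the product of all factors after the first has coefficients 1,2,3,5,7,8,9,10,10,10,10 for degrees 0…10.
[y^10] = 1·10 + 1·9 + 1·3 = 22.

22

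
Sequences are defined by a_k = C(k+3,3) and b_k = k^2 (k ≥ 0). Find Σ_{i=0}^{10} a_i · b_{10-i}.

8008

This is [x^10] in the product of the two ordinary generating functions.
Σ = 1·100 + 4·81 + 10·64 + 20·49 + 35·36 + 56·25 + 84·16 + 120·9 + 165·4 + 220·1 + 286·0 = 8008.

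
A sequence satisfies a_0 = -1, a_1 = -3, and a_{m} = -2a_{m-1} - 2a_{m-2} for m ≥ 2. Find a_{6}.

The ordinary generating function has denominator 1 + 2q + 2q^2.
Iterating the recurrence: a_0,…,a_{6} = -1, -3, 8, -10, 4, 12, -32.

-32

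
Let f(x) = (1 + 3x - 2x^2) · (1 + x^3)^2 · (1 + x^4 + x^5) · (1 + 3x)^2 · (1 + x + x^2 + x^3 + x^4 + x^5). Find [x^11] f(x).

(1 + 3x - 2x^2) has coefficients 1,3,-2 for degrees 0…2.
(1 + x^3)^2 has coefficients 1,0,0,2,0,0,1,0,0,0,0,0 for degrees 0…11.
Multiplying by (1 + x^4 + x^5) gives running coefficients 1,0,0,2,1,1,1,2,2,0,1,1 for degrees 0…11.
Multiplying by (1 + 3x)^2 gives running coefficients 1,6,9,2,13,25,16,17,23,30,19,7 for degrees 0…11.
Finally multiplying by (1 + x + x^2 + x^3 + x^4 + x^5), the product of all factors after the first has coefficients 1,7,16,18,31,56,71,82,96,124,130,112 for degrees 0…11.
[x^11] = 1·112 + 3·130 − 2·124 = 254.

254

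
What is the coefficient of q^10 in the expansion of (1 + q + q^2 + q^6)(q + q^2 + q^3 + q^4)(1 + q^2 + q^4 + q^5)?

(1 + q + q^2 + q^6) has coefficients 1,1,1,0,0,0,1 for degrees 0…6.
(q + q^2 + q^3 + q^4) has coefficients 0,1,1,1,1,0,0,0,0,0,0 for degrees 0…10.
Finally multiplying by (1 + q^2 + q^4 + q^5), the product of all factors after the first has coefficients 0,1,1,2,2,2,3,2,2,1,0 for degrees 0…10.
[q^10] = 1·0 + 1·1 + 1·2 + 1·2 = 5.

5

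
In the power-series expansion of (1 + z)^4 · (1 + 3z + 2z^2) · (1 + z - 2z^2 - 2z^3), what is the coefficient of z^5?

(1 + z)^4 has coefficients 1,4,6,4,1 for degrees 0…4.
(1 + 3z + 2z^2) has coefficients 1,3,2,0,0,0 for degrees 0…5.
Finally multiplying by (1 + z - 2z^2 - 2z^3), the product of all factors after the first has coefficients 1,4,3,-6,-10,-4 for degrees 0…5.
[z^5] = 1·(-4) + 4·(-10) + 6·(-6) + 4·3 + 1·4 = -64.

-64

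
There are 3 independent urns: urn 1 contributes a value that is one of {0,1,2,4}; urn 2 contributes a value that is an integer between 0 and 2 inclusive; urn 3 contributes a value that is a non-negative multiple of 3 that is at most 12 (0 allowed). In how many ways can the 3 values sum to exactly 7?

The generating function for the choices is (1 + t + t^2 + t^4)·(1 + t + t^2)·(1 + t^3 + t^6 + t^9 + t^12); the count is [t^7].
(1 + t + t^2 + t^4) has coefficients 1,1,1,0,1 for degrees 0…4.
(1 + t + t^2) has coefficients 1,1,1,0,0,0,0,0 for degrees 0…7.
Finally multiplying by (1 + t^3 + t^6 + t^9 + t^12), the product of all factors after the first has coefficients 1,1,1,1,1,1,1,1 for degrees 0…7.
[t^7] = 1·1 + 1·1 + 1·1 + 1·1 = 4.

4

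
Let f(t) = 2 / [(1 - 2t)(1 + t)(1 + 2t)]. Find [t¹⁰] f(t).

2730

The denominator gives the recurrence a_n = −a_(n−1) + 4a_(n−2) + 4a_(n−3) for n ≥ 3; the numerator fixes a_0 = 2, a_1 = -2, a_2 = 10.
Iterating: 2, -2, 10, -10, 42, -42, 170, -170, 682, -682, 2730, so a_10 = 2730.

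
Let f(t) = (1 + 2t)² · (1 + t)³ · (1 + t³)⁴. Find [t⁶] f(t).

106

(1 + 2t)² has coefficients 1,4,4 for degrees 0…2.
(1 + t)³ has coefficients 1,3,3,1,0,0,0 for degrees 0…6.
Finally multiplying by (1 + t³)⁴, the product of all factors after the first has coefficients 1,3,3,5,12,12,10 for degrees 0…6.
[t⁶] = 1·10 + 4·12 + 4·12 = 106.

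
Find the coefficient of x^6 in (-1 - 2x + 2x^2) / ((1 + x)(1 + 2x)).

61

The denominator gives the recurrence a_n = −3a_(n−1) − 2a_(n−2) for n ≥ 3; the numerator fixes a_0 = -1, a_1 = 1, a_2 = 1.
Iterating: -1, 1, 1, -5, 13, -29, 61, so a_6 = 61.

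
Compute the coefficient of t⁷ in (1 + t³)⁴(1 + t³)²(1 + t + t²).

(1 + t³)⁴ has coefficients 1,0,0,4,0,0,6,0 for degrees 0…7.
(1 + t³)² has coefficients 1,0,0,2,0,0,1,0 for degrees 0…7.
Finally multiplying by (1 + t + t²), the product of all factors after the first has coefficients 1,1,1,2,2,2,1,1 for degrees 0…7.
[t⁷] = 1·1 + 4·2 + 6·1 = 15.

15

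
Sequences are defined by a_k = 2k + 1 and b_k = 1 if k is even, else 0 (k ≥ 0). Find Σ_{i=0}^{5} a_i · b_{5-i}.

21

The convolution is the x^5 coefficient of A(x)B(x).
Σ = 1·0 + 3·1 + 5·0 + 7·1 + 9·0 + 11·1 = 21.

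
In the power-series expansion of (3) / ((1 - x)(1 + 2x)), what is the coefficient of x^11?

-4095

The denominator gives the recurrence a_n = −a_(n−1) + 2a_(n−2) for n ≥ 3; the numerator fixes a_0 = 3, a_1 = -3, a_2 = 9.
Iterating: 3, -3, 9, -15, 33, -63, 129, -255, 513, -1023, 2049, -4095, so a_11 = -4095.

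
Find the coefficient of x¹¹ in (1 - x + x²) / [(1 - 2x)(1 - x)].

3071

The denominator gives the recurrence a_n = 3a_(n−1) − 2a_(n−2) for n ≥ 3; the numerator fixes a_0 = 1, a_1 = 2, a_2 = 5.
Iterating: 1, 2, 5, 11, 23, 47, 95, 191, 383, 767, 1535, 3071, so a_11 = 3071.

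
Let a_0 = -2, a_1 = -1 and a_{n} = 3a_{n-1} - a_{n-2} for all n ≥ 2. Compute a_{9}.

The ordinary generating function has denominator 1 - 3z + z^2.
Iterating the recurrence: a_0,…,a_{9} = -2, -1, -1, -2, -5, -13, -34, -89, -233, -610.

-610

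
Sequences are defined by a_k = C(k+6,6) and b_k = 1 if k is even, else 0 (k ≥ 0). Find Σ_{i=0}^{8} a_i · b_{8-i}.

4166

This is [x^8] in the product of the two ordinary generating functions.
Σ = 1·1 + 7·0 + 28·1 + 84·0 + 210·1 + 462·0 + 924·1 + 1716·0 + 3003·1 = 4166.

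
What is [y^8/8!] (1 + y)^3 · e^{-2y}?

The EGF product rule gives c_8 = Σ_{k_1+k_2=8} C(8; k_1,k_2) · ∏ g_i(k_i), where (1+y)^3 gives the falling factorial (3)_k; e^{-2y} gives (-2)^k.
g_1(k) for k = 0…8: 1, 3, 6, 6, 0, 0, 0, 0, 0.
g_2(k) for k = 0…8: 1, -2, 4, -8, 16, -32, 64, -128, 256.
c_8 = Σ_k C(8,k)·g_1(k)·g_2(8−k) = 1·1·256 + 8·3·(-128) + 28·6·64 + 56·6·(-32) = 256 − 3072 + 10752 − 10752 = -2816.

-2816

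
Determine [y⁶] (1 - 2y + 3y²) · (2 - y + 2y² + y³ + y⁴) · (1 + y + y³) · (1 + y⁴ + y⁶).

5

(1 - 2y + 3y²) has coefficients 1,-2,3 for degrees 0…2.
(2 - y + 2y² + y³ + y⁴) has coefficients 2,-1,2,1,1,0,0 for degrees 0…6.
Multiplying by (1 + y + y³) gives running coefficients 2,1,1,5,1,3,1 for degrees 0…6.
Finally multiplying by (1 + y⁴ + y⁶), the product of all factors after the first has coefficients 2,1,1,5,3,4,4 for degrees 0…6.
[y⁶] = 1·4 − 2·4 + 3·3 = 5.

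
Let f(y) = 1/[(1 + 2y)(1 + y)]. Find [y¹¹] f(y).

Partial fractions give a closed form: a_n = (2)·(-2)^n + (-1)·(-1)^n.
At n = 11: a_11 = -4095.

-4095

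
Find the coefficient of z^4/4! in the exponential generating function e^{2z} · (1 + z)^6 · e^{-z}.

1045

The EGF product rule gives c_4 = Σ_{k_1+k_2+k_3=4} C(4; k_1,k_2,k_3) · ∏ g_i(k_i), where e^{2z} gives (2)^k; (1+z)^6 gives the falling factorial (6)_k; e^{-z} gives (-1)^k.
g_1(k) for k = 0…4: 1, 2, 4, 8, 16.
g_2(k) for k = 0…4: 1, 6, 30, 120, 360.
g_3(k) for k = 0…4: 1, -1, 1, -1, 1.
First combine the last two factors: h(k) = Σ_j C(k,j)·g_2(j)·g_3(k−j) for k = 0…4: 1, 5, 19, 47, 37.
c_4 = Σ_k C(4,k)·g_1(k)·h(4−k) = 1·1·37 + 4·2·47 + 6·4·19 + 4·8·5 + 1·16·1 = 37 + 376 + 456 + 160 + 16 = 1045.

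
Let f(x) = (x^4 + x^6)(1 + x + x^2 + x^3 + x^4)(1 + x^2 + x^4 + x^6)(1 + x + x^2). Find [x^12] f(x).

(x^4 + x^6) has coefficients 0,0,0,0,1,0,1 for degrees 0…6.
(1 + x + x^2 + x^3 + x^4) has coefficients 1,1,1,1,1,0,0,0,0,0,0,0,0 for degrees 0…12.
Multiplying by (1 + x^2 + x^4 + x^6) gives running coefficients 1,1,2,2,3,2,3,2,2,1,1,0,0 for degrees 0…12.
Finally multiplying by (1 + x + x^2), the product of all factors after the first has coefficients 1,2,4,5,7,7,8,7,7,5,4,2,1 for degrees 0…12.
[x^12] = 1·7 + 1·8 = 15.

15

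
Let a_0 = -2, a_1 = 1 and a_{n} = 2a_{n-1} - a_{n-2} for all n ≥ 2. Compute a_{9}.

The ordinary generating function has denominator 1 - 2x + x^2.
Iterating the recurrence: a_0,…,a_{9} = -2, 1, 4, 7, 10, 13, 16, 19, 22, 25.

25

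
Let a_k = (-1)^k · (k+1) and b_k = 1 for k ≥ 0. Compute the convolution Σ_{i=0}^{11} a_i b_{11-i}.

The convolution is the x^11 coefficient of A(x)B(x).
Σ = 1·1 − 2·1 + 3·1 − 4·1 + 5·1 − 6·1 + 7·1 − 8·1 + 9·1 − 10·1 + 11·1 − 12·1 = -6.

-6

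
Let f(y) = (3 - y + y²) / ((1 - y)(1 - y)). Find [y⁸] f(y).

The denominator gives the recurrence a_n = 2a_(n−1) − a_(n−2) for n ≥ 3; the numerator fixes a_0 = 3, a_1 = 5, a_2 = 8.
Iterating: 3, 5, 8, 11, 14, 17, 20, 23, 26, so a_8 = 26.

26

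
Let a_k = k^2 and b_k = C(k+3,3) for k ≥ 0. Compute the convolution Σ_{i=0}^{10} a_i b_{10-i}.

The convolution is the x^10 coefficient of A(x)B(x).
Σ = 0·286 + 1·220 + 4·165 + 9·120 + 16·84 + 25·56 + 36·35 + 49·20 + 64·10 + 81·4 + 100·1 = 8008.

8008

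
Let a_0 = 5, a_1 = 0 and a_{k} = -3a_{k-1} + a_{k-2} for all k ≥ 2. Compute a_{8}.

5945

The ordinary generating function has denominator 1 + 3q - q^2.
Iterating the recurrence: a_0,…,a_{8} = 5, 0, 5, -15, 50, -165, 545, -1800, 5945.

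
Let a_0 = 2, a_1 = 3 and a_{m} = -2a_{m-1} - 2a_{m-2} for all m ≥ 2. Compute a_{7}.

-56

The ordinary generating function has denominator 1 + 2z + 2z^2.
Iterating the recurrence: a_0,…,a_{7} = 2, 3, -10, 14, -8, -12, 40, -56.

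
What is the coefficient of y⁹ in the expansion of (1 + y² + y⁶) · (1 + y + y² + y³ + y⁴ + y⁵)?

1

(1 + y² + y⁶) has coefficients 1,0,1,0,0,0,1 for degrees 0…6.
(1 + y + y² + y³ + y⁴ + y⁵) has coefficients 1,1,1,1,1,1,0,0,0,0 for degrees 0…9.
[y⁹] = 1·0 + 1·0 + 1·1 = 1.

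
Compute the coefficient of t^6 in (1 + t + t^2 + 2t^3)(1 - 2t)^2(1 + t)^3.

14

(1 + t + t^2 + 2t^3) has coefficients 1,1,1,2 for degrees 0…3.
(1 - 2t)^2 has coefficients 1,-4,4,0,0,0,0 for degrees 0…6.
Finally multiplying by (1 + t)^3, the product of all factors after the first has coefficients 1,-1,-5,1,8,4,0 for degrees 0…6.
[t^6] = 1·0 + 1·4 + 1·8 + 2·1 = 14.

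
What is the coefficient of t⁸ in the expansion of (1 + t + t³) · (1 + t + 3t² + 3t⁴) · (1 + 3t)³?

189

(1 + t + t³) has coefficients 1,1,0,1 for degrees 0…3.
(1 + t + 3t² + 3t⁴) has coefficients 1,1,3,0,3,0,0,0,0 for degrees 0…8.
Finally multiplying by (1 + 3t)³, the product of all factors after the first has coefficients 1,10,39,81,111,108,81,81,0 for degrees 0…8.
[t⁸] = 1·0 + 1·81 + 1·108 = 189.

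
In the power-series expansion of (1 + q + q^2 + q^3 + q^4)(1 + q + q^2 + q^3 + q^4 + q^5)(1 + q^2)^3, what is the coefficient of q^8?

(1 + q + q^2 + q^3 + q^4) has coefficients 1,1,1,1,1 for degrees 0…4.
(1 + q + q^2 + q^3 + q^4 + q^5) has coefficients 1,1,1,1,1,1,0,0,0 for degrees 0…8.
Finally multiplying by (1 + q^2)^3, the product of all factors after the first has coefficients 1,1,4,4,7,7,7,7,4 for degrees 0…8.
[q^8] = 1·4 + 1·7 + 1·7 + 1·7 + 1·7 = 32.

32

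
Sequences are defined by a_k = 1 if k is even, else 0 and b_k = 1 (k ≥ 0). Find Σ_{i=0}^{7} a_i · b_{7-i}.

4

The convolution is the x^7 coefficient of A(x)B(x).
Σ = 1·1 + 0·1 + 1·1 + 0·1 + 1·1 + 0·1 + 1·1 + 0·1 = 4.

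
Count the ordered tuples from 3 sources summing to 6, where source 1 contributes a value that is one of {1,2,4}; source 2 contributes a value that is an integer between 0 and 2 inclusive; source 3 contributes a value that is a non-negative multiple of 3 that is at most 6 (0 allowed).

The generating function for the choices is (y + y^2 + y^4)·(1 + y + y^2)·(1 + y^3 + y^6); the count is [y^6].
(y + y^2 + y^4) has coefficients 0,1,1,0,1 for degrees 0…4.
(1 + y + y^2) has coefficients 1,1,1,0,0,0,0 for degrees 0…6.
Finally multiplying by (1 + y^3 + y^6), the product of all factors after the first has coefficients 1,1,1,1,1,1,1 for degrees 0…6.
[y^6] = 1·1 + 1·1 + 1·1 = 3.

3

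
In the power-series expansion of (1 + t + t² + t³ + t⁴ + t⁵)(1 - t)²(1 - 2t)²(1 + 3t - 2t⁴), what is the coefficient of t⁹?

(1 + t + t² + t³ + t⁴ + t⁵) has coefficients 1,1,1,1,1,1 for degrees 0…5.
(1 - t)² has coefficients 1,-2,1,0,0,0,0,0,0,0 for degrees 0…9.
Multiplying by (1 - 2t)² gives running coefficients 1,-6,13,-12,4,0,0,0,0,0 for degrees 0…9.
Finally multiplying by (1 + 3t - 2t⁴), the product of all factors after the first has coefficients 1,-3,-5,27,-34,24,-26,24,-8,0 for degrees 0…9.
[t⁹] = 1·0 + 1·(-8) + 1·24 + 1·(-26) + 1·24 + 1·(-34) = -20.

-20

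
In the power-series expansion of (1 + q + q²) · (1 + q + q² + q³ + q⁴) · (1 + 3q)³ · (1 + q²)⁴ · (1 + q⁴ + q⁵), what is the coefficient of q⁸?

(1 + q + q²) has coefficients 1,1,1 for degrees 0…2.
(1 + q + q² + q³ + q⁴) has coefficients 1,1,1,1,1,0,0,0,0 for degrees 0…8.
Multiplying by (1 + 3q)³ gives running coefficients 1,10,37,64,64,63,54,27,0 for degrees 0…8.
Multiplying by (1 + q²)⁴ gives running coefficients 1,10,41,104,218,379,536,703,749 for degrees 0…8.
Finally multiplying by (1 + q⁴ + q⁵), the product of all factors after the first has coefficients 1,10,41,104,219,390,587,848,1071 for degrees 0…8.
[q⁸] = 1·1071 + 1·848 + 1·587 = 2506.

2506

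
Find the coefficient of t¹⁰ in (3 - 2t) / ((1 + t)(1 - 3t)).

The denominator gives the recurrence a_n = 2a_(n−1) + 3a_(n−2) for n ≥ 3; the numerator fixes a_0 = 3, a_1 = 4, a_2 = 17.
Iterating: 3, 4, 17, 46, 143, 424, 1277, 3826, 11483, 34444, 103337, so a_10 = 103337.

103337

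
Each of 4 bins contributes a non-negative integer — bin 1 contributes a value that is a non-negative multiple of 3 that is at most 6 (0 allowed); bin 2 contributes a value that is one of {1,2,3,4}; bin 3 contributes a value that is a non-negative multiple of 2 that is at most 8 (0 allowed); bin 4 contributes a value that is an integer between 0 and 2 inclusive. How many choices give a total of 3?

4

The generating function for the choices is (1 + y³ + y⁶)·(y + y² + y³ + y⁴)·(1 + y² + y⁴ + y⁶ + y⁸)·(1 + y + y²); the count is [y³].
(1 + y³ + y⁶) has coefficients 1,0,0,1 for degrees 0…3.
(y + y² + y³ + y⁴) has coefficients 0,1,1,1 for degrees 0…3.
Multiplying by (1 + y² + y⁴ + y⁶ + y⁸) gives running coefficients 0,1,1,2 for degrees 0…3.
Finally multiplying by (1 + y + y²), the product of all factors after the first has coefficients 0,1,2,4 for degrees 0…3.
[y³] = 1·4 + 1·0 = 4.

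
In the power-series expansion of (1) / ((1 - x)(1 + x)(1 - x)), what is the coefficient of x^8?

The denominator gives the recurrence a_n = a_(n−1) + a_(n−2) − a_(n−3) for n ≥ 3; the numerator fixes a_0 = 1, a_1 = 1, a_2 = 2.
Iterating: 1, 1, 2, 2, 3, 3, 4, 4, 5, so a_8 = 5.

5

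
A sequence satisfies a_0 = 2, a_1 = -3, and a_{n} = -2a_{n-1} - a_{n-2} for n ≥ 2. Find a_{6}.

The ordinary generating function has denominator 1 + 2t + t^2.
Iterating the recurrence: a_0,…,a_{6} = 2, -3, 4, -5, 6, -7, 8.

8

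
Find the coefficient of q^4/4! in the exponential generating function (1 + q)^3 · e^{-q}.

The EGF product rule gives c_4 = Σ_{k_1+k_2=4} C(4; k_1,k_2) · ∏ g_i(k_i), where (1+q)^3 gives the falling factorial (3)_k; e^{-q} gives (-1)^k.
g_1(k) for k = 0…4: 1, 3, 6, 6, 0.
g_2(k) for k = 0…4: 1, -1, 1, -1, 1.
c_4 = Σ_k C(4,k)·g_1(k)·g_2(4−k) = 1·1·1 + 4·3·(-1) + 6·6·1 + 4·6·(-1) = 1 − 12 + 36 − 24 = 1.

1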